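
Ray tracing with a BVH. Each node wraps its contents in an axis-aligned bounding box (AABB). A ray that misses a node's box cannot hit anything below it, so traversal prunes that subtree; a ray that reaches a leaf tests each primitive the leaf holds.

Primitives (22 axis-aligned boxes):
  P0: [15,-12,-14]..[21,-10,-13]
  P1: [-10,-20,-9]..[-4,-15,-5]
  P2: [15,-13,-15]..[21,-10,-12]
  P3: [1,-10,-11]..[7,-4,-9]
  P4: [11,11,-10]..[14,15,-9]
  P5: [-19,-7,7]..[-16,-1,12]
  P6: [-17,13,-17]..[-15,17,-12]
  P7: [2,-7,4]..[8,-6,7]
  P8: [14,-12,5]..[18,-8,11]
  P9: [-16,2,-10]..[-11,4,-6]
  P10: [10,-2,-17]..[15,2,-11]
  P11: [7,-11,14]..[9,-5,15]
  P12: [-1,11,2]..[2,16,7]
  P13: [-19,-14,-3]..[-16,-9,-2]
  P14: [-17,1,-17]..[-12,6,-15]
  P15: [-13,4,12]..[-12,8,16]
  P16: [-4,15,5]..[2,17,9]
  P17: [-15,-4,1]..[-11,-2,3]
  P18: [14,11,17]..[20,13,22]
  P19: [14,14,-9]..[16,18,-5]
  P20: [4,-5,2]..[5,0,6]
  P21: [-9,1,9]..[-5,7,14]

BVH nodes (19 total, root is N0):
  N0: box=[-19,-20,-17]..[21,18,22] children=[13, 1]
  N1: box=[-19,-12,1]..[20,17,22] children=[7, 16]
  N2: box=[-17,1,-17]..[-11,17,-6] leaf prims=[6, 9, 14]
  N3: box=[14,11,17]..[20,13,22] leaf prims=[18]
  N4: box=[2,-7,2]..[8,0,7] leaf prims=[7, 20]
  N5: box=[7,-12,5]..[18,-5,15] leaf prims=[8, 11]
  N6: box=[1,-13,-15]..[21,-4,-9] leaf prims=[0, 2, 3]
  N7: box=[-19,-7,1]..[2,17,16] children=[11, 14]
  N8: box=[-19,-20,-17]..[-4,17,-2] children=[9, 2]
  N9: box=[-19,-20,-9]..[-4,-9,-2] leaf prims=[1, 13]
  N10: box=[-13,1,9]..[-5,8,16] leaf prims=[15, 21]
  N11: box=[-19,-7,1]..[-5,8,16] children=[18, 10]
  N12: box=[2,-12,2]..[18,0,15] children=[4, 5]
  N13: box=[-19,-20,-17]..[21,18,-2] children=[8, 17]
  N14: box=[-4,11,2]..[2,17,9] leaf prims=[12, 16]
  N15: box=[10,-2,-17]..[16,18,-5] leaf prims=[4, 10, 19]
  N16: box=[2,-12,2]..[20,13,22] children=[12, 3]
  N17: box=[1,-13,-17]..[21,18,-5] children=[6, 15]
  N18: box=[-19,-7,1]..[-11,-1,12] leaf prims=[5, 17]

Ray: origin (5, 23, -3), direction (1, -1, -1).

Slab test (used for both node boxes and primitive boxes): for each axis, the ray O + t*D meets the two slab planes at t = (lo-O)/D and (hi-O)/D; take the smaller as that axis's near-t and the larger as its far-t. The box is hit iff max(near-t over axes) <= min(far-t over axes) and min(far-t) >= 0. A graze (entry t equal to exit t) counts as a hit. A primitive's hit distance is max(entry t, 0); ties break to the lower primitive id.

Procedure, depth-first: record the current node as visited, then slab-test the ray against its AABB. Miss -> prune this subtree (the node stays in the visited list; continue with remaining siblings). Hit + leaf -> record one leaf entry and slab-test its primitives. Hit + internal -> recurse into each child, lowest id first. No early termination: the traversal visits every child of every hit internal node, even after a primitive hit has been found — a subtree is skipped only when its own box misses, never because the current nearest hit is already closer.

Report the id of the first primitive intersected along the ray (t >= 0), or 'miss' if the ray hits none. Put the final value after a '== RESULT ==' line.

Trace the traversal:
N0 x:[-24,16] y:[5,43] z:[-25,14] -> hit [5,14], descend [1, 13]
  N1 x:[-24,15] y:[6,35] z:[-25,-4] -> miss, prune
  N13 x:[-24,16] y:[5,43] z:[-1,14] -> hit [5,14], descend [8, 17]
    N8 x:[-24,-9] y:[6,43] z:[-1,14] -> miss, prune
    N17 x:[-4,16] y:[5,36] z:[2,14] -> hit [5,14], descend [6, 15]
      N6 x:[-4,16] y:[27,36] z:[6,12] -> miss, prune
      N15 x:[5,11] y:[5,25] z:[2,14] -> hit [5,11] leaf, test {P4(miss), P10(miss), P19(miss)}

order=[0, 1, 13, 8, 17, 6, 15]  |boxes|=7  |leaves|=1  hit=miss

== RESULT ==
miss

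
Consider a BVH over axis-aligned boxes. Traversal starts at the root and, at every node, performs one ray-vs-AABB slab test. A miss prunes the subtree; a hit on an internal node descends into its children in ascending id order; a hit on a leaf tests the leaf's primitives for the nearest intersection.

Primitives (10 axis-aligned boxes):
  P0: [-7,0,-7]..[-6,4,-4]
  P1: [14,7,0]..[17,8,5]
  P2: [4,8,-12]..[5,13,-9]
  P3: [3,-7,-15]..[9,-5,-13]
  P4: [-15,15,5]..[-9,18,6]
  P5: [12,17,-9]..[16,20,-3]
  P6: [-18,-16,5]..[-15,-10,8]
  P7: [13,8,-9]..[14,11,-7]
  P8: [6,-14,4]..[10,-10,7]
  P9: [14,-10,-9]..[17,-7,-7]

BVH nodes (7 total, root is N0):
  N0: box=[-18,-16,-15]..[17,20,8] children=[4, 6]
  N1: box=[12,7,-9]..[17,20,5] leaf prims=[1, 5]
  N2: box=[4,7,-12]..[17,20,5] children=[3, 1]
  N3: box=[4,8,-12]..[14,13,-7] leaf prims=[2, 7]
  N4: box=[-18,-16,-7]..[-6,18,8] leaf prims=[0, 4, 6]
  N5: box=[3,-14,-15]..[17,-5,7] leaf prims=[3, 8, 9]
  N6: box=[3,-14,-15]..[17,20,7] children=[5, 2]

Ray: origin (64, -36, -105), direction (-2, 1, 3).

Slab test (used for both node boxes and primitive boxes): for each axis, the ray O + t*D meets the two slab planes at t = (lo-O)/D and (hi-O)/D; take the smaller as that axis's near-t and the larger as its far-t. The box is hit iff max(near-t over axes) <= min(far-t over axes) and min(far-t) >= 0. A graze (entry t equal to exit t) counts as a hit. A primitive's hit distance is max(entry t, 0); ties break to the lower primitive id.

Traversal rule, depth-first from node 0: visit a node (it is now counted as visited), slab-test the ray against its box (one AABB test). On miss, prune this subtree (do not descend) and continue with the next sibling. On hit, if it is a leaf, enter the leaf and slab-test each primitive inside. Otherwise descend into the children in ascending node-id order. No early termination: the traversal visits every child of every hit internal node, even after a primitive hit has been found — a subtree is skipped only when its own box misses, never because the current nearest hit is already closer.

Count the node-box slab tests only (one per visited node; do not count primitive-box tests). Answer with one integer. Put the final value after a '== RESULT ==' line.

Walk:
N0 x:[47/2,41] y:[20,56] z:[30,113/3] -> hit [30,113/3], descend [4, 6]
  N4 x:[35,41] y:[20,54] z:[98/3,113/3] -> hit [35,113/3] leaf, test {P0(miss), P4(miss), P6(miss)}
  N6 x:[47/2,61/2] y:[22,56] z:[30,112/3] -> hit [30,61/2], descend [2, 5]
    N2 x:[47/2,30] y:[43,56] z:[31,110/3] -> miss, prune
    N5 x:[47/2,61/2] y:[22,31] z:[30,112/3] -> hit [30,61/2] leaf, test {P3@t=30, P8(miss), P9(miss)}

Summary -> nodes [0, 4, 6, 2, 5]; box-tests=5; leaf-entries=2; first=P3

== RESULT ==
5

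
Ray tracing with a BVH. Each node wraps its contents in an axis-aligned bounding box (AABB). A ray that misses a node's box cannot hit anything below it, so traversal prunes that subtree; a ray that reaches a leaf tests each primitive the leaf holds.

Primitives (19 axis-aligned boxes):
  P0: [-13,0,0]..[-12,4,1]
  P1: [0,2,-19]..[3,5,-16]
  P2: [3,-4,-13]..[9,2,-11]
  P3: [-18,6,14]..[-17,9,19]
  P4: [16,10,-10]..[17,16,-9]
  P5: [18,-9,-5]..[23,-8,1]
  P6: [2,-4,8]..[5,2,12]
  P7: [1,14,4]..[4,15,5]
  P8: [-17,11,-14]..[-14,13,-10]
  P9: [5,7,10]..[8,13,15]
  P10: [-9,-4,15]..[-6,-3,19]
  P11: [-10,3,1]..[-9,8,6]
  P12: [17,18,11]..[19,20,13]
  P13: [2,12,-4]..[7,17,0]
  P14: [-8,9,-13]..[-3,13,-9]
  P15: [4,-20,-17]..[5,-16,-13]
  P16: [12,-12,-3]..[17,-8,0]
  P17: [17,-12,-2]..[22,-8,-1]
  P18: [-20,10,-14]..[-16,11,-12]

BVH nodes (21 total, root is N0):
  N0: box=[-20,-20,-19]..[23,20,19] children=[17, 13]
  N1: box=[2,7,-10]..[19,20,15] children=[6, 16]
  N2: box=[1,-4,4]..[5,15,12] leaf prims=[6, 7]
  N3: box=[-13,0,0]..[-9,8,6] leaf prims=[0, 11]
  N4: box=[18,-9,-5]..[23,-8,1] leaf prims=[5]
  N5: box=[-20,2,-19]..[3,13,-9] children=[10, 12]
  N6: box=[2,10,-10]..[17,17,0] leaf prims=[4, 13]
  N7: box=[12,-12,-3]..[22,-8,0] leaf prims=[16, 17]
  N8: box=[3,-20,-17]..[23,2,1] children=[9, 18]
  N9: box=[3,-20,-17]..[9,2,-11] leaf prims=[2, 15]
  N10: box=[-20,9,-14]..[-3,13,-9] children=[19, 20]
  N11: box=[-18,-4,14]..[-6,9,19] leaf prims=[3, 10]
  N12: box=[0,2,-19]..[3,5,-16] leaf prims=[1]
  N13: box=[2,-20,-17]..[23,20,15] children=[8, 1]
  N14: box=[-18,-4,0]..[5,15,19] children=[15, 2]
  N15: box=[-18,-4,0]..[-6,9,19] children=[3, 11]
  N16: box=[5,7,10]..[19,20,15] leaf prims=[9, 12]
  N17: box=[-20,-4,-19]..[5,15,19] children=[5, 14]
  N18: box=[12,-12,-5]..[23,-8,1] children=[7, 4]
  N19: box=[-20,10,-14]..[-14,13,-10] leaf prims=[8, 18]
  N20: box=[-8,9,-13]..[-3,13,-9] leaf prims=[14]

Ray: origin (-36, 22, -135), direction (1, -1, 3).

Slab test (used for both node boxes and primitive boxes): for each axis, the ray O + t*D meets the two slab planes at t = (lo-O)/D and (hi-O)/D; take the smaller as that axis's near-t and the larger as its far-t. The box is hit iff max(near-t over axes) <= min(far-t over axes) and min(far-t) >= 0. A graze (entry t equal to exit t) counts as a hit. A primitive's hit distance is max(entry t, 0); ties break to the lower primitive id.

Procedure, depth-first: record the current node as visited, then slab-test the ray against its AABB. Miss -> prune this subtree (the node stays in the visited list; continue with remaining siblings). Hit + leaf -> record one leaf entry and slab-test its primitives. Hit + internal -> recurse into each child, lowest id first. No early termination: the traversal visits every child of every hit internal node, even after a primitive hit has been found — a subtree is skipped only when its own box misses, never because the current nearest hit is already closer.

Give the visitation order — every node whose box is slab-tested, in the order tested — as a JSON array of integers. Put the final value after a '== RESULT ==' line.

Trace the traversal:
N0 x:[16,59] y:[2,42] z:[116/3,154/3] -> hit [116/3,42], descend [13, 17]
  N13 x:[38,59] y:[2,42] z:[118/3,50] -> hit [118/3,42], descend [1, 8]
    N1 x:[38,55] y:[2,15] z:[125/3,50] -> miss, prune
    N8 x:[39,59] y:[20,42] z:[118/3,136/3] -> hit [118/3,42], descend [9, 18]
      N9 x:[39,45] y:[20,42] z:[118/3,124/3] -> hit [118/3,124/3] leaf, test {P2(miss), P15@t=40}
      N18 x:[48,59] y:[30,34] z:[130/3,136/3] -> miss, prune
  N17 x:[16,41] y:[7,26] z:[116/3,154/3] -> miss, prune

Summary -> nodes [0, 13, 1, 8, 9, 18, 17]; box-tests=7; leaf-entries=1; first=P15

== RESULT ==
[0, 13, 1, 8, 9, 18, 17]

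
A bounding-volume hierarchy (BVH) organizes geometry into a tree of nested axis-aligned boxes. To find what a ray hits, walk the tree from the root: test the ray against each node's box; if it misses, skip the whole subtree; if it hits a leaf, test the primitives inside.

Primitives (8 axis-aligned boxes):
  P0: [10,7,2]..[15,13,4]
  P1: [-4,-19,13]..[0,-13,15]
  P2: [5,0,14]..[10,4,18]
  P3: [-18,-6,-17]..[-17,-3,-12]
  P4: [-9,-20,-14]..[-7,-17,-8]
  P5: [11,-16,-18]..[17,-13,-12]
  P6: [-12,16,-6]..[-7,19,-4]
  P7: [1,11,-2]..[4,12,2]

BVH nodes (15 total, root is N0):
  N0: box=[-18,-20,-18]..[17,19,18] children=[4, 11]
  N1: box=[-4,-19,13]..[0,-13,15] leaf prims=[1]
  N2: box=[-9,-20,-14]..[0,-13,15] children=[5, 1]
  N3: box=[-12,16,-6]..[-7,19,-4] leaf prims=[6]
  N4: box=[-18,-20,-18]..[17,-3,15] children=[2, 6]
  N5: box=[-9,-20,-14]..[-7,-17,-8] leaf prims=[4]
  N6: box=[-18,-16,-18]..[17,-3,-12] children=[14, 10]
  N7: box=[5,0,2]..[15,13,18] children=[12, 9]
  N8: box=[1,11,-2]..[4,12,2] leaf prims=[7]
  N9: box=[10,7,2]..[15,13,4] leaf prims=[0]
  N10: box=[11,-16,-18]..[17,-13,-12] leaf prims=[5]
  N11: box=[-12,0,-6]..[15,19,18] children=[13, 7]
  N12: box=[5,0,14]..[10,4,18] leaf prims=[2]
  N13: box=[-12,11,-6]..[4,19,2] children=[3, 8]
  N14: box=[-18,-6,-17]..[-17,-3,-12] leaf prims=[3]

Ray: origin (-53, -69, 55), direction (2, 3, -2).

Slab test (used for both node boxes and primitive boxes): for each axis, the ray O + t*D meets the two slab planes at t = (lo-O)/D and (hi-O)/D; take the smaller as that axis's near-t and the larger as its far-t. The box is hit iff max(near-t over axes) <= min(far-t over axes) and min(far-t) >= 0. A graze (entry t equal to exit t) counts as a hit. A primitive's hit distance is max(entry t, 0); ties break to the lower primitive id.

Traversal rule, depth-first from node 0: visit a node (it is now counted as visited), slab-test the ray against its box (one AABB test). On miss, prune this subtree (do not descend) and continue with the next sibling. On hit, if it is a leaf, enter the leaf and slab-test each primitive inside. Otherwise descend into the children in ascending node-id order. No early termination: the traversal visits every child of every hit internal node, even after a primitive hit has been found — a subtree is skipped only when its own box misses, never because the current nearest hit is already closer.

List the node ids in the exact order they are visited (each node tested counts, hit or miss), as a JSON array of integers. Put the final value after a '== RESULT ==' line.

Trace the traversal:
N0 x:[35/2,35] y:[49/3,88/3] z:[37/2,73/2] -> hit [37/2,88/3], descend [4, 11]
  N4 x:[35/2,35] y:[49/3,22] z:[20,73/2] -> hit [20,22], descend [2, 6]
    N2 x:[22,53/2] y:[49/3,56/3] z:[20,69/2] -> miss, prune
    N6 x:[35/2,35] y:[53/3,22] z:[67/2,73/2] -> miss, prune
  N11 x:[41/2,34] y:[23,88/3] z:[37/2,61/2] -> hit [23,88/3], descend [7, 13]
    N7 x:[29,34] y:[23,82/3] z:[37/2,53/2] -> miss, prune
    N13 x:[41/2,57/2] y:[80/3,88/3] z:[53/2,61/2] -> hit [80/3,57/2], descend [3, 8]
      N3 x:[41/2,23] y:[85/3,88/3] z:[59/2,61/2] -> miss, prune
      N8 x:[27,57/2] y:[80/3,27] z:[53/2,57/2] -> hit [27,27] leaf, test {P7@t=27}

order=[0, 4, 2, 6, 11, 7, 13, 3, 8]  |boxes|=9  |leaves|=1  hit=P7

== RESULT ==
[0, 4, 2, 6, 11, 7, 13, 3, 8]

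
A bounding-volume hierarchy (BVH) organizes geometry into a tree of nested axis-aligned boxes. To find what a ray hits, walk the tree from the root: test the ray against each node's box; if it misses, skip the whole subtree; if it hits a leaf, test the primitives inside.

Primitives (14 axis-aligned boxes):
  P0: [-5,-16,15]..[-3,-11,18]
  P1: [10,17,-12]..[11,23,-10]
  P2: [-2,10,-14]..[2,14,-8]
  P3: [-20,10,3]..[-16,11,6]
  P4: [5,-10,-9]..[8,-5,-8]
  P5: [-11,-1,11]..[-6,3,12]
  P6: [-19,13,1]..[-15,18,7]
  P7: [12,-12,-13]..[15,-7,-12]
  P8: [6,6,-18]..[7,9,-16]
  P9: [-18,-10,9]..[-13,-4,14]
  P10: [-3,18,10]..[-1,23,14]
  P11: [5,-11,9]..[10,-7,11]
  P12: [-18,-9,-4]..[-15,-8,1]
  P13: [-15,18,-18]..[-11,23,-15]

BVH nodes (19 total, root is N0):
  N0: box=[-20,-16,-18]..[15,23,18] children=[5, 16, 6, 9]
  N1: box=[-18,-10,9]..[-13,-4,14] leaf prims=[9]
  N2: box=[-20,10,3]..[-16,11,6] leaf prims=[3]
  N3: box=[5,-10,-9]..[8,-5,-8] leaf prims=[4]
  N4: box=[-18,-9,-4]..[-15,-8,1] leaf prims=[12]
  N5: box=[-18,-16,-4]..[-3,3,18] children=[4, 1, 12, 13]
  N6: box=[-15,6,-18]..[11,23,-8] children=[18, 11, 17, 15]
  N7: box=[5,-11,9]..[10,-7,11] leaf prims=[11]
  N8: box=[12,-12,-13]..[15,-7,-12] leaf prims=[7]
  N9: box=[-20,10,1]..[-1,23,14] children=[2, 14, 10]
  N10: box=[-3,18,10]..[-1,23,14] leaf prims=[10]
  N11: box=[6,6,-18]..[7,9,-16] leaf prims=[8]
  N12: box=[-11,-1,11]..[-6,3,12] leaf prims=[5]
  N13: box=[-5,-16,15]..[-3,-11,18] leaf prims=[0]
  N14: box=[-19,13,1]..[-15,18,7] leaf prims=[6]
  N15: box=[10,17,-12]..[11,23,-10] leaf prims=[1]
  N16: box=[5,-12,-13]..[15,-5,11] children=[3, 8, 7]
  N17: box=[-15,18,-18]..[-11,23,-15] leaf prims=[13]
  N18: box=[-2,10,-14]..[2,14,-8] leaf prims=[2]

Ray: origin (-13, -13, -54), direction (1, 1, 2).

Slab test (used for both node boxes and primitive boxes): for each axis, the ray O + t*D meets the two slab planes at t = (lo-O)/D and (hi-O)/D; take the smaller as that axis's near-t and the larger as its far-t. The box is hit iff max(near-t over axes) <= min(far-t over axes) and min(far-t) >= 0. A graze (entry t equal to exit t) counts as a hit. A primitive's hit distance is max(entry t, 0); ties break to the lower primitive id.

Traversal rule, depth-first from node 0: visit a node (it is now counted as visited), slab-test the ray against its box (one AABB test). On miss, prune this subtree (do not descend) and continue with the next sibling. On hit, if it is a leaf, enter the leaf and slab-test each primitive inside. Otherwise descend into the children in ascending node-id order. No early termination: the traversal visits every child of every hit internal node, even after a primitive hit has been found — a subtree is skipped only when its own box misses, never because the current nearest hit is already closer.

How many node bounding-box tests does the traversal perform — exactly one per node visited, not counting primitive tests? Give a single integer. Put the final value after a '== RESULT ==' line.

Trace the traversal:
N0 x:[-7,28] y:[-3,36] z:[18,36] -> hit [18,28], descend [5, 6, 9, 16]
  N5 x:[-5,10] y:[-3,16] z:[25,36] -> miss, prune
  N6 x:[-2,24] y:[19,36] z:[18,23] -> hit [19,23], descend [11, 15, 17, 18]
    N11 x:[19,20] y:[19,22] z:[18,19] -> hit [19,19] leaf, test {P8@t=19}
    N15 x:[23,24] y:[30,36] z:[21,22] -> miss, prune
    N17 x:[-2,2] y:[31,36] z:[18,39/2] -> miss, prune
    N18 x:[11,15] y:[23,27] z:[20,23] -> miss, prune
  N9 x:[-7,12] y:[23,36] z:[55/2,34] -> miss, prune
  N16 x:[18,28] y:[1,8] z:[41/2,65/2] -> miss, prune

Summary -> nodes [0, 5, 6, 11, 15, 17, 18, 9, 16]; box-tests=9; leaf-entries=1; first=P8

== RESULT ==
9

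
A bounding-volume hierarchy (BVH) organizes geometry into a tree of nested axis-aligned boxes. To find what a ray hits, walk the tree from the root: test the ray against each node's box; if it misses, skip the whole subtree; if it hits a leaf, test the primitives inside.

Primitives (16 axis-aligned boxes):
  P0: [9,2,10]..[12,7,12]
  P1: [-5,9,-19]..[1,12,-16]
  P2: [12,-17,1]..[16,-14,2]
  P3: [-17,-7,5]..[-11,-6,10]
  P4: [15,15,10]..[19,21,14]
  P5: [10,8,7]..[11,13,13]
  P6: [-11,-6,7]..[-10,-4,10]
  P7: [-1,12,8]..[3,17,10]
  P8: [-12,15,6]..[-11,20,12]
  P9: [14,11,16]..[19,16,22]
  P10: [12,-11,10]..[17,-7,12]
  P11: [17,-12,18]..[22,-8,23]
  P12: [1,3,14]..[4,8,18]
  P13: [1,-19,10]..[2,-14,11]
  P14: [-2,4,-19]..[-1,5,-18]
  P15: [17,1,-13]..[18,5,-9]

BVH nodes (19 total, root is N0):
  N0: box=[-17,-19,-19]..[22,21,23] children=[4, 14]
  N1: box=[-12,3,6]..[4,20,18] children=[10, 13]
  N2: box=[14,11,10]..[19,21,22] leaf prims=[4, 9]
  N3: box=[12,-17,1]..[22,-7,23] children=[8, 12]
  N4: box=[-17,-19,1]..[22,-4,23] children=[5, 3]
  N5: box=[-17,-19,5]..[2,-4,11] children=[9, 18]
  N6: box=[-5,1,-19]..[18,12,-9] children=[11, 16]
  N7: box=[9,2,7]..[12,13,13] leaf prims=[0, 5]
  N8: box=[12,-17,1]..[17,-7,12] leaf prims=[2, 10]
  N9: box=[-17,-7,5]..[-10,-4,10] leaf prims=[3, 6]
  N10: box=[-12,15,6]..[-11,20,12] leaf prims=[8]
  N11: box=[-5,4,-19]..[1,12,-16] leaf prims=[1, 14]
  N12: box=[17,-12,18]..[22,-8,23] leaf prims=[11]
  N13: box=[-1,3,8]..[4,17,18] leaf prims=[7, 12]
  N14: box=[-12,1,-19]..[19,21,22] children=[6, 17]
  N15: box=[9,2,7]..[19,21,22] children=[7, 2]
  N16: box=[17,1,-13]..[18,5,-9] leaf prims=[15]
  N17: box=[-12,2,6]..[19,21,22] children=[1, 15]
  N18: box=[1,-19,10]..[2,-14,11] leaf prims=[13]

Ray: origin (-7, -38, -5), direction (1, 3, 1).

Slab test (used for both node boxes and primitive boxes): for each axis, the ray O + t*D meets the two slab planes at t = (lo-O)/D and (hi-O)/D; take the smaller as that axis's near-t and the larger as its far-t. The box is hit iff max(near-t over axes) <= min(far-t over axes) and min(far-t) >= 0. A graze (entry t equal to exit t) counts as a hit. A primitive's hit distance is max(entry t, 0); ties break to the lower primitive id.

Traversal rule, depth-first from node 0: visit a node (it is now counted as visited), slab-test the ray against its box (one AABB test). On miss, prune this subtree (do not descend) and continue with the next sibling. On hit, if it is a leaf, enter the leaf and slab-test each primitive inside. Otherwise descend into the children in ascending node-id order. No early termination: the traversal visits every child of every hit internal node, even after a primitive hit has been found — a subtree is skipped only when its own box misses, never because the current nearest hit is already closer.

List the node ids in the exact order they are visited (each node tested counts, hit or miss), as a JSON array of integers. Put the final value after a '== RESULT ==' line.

Trace the traversal:
N0 x:[-10,29] y:[19/3,59/3] z:[-14,28] -> hit [19/3,59/3], descend [4, 14]
  N4 x:[-10,29] y:[19/3,34/3] z:[6,28] -> hit [19/3,34/3], descend [3, 5]
    N3 x:[19,29] y:[7,31/3] z:[6,28] -> miss, prune
    N5 x:[-10,9] y:[19/3,34/3] z:[10,16] -> miss, prune
  N14 x:[-5,26] y:[13,59/3] z:[-14,27] -> hit [13,59/3], descend [6, 17]
    N6 x:[2,25] y:[13,50/3] z:[-14,-4] -> miss, prune
    N17 x:[-5,26] y:[40/3,59/3] z:[11,27] -> hit [40/3,59/3], descend [1, 15]
      N1 x:[-5,11] y:[41/3,58/3] z:[11,23] -> miss, prune
      N15 x:[16,26] y:[40/3,59/3] z:[12,27] -> hit [16,59/3], descend [2, 7]
        N2 x:[21,26] y:[49/3,59/3] z:[15,27] -> miss, prune
        N7 x:[16,19] y:[40/3,17] z:[12,18] -> hit [16,17] leaf, test {P0(miss), P5@t=17}

Visited [0, 4, 3, 5, 14, 6, 17, 1, 15, 2, 7]. Tests: 11 box, 1 leaf. Nearest: P5.

== RESULT ==
[0, 4, 3, 5, 14, 6, 17, 1, 15, 2, 7]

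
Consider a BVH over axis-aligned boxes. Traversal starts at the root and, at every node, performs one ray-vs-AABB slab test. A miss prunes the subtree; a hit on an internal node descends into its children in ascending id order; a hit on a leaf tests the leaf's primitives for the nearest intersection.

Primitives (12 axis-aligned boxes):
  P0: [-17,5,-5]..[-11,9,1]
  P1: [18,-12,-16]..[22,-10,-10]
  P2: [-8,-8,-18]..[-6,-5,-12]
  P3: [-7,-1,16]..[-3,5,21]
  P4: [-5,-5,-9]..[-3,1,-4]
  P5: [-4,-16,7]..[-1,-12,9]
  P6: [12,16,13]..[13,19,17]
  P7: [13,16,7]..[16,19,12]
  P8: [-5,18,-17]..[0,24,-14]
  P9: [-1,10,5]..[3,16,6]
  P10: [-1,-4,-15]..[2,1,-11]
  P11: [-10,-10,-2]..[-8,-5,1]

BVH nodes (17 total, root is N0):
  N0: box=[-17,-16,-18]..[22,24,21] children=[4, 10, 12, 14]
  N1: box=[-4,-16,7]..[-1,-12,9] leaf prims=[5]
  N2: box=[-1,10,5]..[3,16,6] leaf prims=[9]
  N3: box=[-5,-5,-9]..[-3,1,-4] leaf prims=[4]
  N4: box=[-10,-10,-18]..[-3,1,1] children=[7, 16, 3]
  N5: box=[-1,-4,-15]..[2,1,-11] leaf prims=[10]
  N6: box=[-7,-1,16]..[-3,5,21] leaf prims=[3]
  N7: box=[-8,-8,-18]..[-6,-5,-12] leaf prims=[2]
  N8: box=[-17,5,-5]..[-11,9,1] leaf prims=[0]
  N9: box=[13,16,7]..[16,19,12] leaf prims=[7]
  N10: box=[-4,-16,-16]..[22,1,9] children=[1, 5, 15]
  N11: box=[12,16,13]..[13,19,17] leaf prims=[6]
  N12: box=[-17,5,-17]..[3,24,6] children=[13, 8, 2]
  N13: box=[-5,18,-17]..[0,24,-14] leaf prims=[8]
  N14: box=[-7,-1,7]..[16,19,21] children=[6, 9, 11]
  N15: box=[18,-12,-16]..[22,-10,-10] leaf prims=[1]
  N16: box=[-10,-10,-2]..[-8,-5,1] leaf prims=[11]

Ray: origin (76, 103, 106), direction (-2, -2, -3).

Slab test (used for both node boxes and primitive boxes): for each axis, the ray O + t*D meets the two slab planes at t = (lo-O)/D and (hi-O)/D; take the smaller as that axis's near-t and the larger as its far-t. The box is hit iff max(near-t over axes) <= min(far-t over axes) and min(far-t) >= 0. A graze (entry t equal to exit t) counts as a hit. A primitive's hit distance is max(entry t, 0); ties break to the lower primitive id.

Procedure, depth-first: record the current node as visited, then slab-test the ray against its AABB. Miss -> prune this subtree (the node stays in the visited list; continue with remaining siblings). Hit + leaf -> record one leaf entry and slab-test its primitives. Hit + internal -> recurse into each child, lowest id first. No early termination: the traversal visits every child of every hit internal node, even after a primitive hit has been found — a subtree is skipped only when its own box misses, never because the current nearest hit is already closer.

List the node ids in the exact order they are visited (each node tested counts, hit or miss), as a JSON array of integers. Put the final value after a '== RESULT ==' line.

Trace the traversal:
N0 x:[27,93/2] y:[79/2,119/2] z:[85/3,124/3] -> hit [79/2,124/3], descend [4, 10, 12, 14]
  N4 x:[79/2,43] y:[51,113/2] z:[35,124/3] -> miss, prune
  N10 x:[27,40] y:[51,119/2] z:[97/3,122/3] -> miss, prune
  N12 x:[73/2,93/2] y:[79/2,49] z:[100/3,41] -> hit [79/2,41], descend [2, 8, 13]
    N2 x:[73/2,77/2] y:[87/2,93/2] z:[100/3,101/3] -> miss, prune
    N8 x:[87/2,93/2] y:[47,49] z:[35,37] -> miss, prune
    N13 x:[38,81/2] y:[79/2,85/2] z:[40,41] -> hit [40,81/2] leaf, test {P8@t=40}
  N14 x:[30,83/2] y:[42,52] z:[85/3,33] -> miss, prune

8 AABB tests over nodes [0, 4, 10, 12, 2, 8, 13, 14]; 1 leaf entered; closest P8.

== RESULT ==
[0, 4, 10, 12, 2, 8, 13, 14]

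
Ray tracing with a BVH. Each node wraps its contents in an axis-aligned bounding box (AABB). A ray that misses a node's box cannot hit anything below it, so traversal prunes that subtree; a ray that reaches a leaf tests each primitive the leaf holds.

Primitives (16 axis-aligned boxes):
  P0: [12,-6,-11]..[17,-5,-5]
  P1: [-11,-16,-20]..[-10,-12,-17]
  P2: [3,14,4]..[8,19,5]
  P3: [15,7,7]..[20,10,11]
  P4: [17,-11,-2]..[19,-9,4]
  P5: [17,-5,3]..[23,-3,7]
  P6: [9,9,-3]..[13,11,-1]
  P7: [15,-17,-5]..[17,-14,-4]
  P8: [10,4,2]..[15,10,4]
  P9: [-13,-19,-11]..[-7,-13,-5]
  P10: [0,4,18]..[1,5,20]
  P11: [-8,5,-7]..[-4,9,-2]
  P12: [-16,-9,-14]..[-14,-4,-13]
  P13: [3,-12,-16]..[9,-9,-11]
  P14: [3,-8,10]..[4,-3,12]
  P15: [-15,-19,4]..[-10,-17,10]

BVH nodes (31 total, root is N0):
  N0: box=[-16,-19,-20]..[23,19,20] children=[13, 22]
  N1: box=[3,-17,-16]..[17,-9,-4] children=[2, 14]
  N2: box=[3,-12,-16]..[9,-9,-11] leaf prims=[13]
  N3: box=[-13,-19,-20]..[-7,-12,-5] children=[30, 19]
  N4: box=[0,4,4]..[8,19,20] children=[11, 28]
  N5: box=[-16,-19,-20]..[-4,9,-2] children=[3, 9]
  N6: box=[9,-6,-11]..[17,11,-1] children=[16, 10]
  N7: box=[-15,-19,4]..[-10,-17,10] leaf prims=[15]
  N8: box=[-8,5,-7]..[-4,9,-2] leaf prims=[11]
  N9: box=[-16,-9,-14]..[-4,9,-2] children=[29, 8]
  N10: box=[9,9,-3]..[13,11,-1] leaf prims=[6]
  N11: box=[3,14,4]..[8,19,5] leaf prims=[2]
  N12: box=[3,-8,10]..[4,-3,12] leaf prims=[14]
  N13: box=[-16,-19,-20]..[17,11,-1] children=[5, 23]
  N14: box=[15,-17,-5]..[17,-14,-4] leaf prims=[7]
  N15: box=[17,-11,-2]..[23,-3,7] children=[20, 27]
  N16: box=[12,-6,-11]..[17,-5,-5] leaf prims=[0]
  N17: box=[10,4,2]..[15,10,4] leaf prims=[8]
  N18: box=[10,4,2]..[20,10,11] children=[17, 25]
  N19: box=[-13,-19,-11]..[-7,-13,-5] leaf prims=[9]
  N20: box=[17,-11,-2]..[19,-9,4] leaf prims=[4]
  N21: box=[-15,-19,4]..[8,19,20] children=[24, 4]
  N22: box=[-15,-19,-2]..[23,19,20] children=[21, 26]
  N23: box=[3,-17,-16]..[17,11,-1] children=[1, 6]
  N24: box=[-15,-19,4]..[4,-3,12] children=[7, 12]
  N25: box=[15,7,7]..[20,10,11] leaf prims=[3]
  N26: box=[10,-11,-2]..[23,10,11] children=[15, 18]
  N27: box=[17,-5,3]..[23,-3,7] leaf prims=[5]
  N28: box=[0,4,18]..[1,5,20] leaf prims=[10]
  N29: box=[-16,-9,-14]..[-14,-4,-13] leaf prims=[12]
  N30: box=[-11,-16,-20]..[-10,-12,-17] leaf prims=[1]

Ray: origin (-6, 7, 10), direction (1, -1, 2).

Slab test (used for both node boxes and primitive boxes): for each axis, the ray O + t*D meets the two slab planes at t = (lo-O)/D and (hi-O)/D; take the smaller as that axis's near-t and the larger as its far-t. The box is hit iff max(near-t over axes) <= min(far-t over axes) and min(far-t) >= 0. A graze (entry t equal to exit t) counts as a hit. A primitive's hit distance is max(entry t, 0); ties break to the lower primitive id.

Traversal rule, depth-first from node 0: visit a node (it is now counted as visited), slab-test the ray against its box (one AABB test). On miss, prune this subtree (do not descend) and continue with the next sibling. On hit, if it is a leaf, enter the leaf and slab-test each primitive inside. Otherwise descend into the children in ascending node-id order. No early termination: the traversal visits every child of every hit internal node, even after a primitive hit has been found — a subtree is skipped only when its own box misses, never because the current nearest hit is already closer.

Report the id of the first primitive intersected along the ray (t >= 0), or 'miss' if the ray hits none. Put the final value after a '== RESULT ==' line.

Traverse from the root:
N0 x:[-10,29] y:[-12,26] z:[-15,5] -> hit [-10,5], descend [13, 22]
  N13 x:[-10,23] y:[-4,26] z:[-15,-11/2] -> miss, prune
  N22 x:[-9,29] y:[-12,26] z:[-6,5] -> hit [-6,5], descend [21, 26]
    N21 x:[-9,14] y:[-12,26] z:[-3,5] -> hit [-3,5], descend [4, 24]
      N4 x:[6,14] y:[-12,3] z:[-3,5] -> miss, prune
      N24 x:[-9,10] y:[10,26] z:[-3,1] -> miss, prune
    N26 x:[16,29] y:[-3,18] z:[-6,1/2] -> miss, prune

Visited [0, 13, 22, 21, 4, 24, 26]. Tests: 7 box, 0 leaf. Nearest: miss.

== RESULT ==
miss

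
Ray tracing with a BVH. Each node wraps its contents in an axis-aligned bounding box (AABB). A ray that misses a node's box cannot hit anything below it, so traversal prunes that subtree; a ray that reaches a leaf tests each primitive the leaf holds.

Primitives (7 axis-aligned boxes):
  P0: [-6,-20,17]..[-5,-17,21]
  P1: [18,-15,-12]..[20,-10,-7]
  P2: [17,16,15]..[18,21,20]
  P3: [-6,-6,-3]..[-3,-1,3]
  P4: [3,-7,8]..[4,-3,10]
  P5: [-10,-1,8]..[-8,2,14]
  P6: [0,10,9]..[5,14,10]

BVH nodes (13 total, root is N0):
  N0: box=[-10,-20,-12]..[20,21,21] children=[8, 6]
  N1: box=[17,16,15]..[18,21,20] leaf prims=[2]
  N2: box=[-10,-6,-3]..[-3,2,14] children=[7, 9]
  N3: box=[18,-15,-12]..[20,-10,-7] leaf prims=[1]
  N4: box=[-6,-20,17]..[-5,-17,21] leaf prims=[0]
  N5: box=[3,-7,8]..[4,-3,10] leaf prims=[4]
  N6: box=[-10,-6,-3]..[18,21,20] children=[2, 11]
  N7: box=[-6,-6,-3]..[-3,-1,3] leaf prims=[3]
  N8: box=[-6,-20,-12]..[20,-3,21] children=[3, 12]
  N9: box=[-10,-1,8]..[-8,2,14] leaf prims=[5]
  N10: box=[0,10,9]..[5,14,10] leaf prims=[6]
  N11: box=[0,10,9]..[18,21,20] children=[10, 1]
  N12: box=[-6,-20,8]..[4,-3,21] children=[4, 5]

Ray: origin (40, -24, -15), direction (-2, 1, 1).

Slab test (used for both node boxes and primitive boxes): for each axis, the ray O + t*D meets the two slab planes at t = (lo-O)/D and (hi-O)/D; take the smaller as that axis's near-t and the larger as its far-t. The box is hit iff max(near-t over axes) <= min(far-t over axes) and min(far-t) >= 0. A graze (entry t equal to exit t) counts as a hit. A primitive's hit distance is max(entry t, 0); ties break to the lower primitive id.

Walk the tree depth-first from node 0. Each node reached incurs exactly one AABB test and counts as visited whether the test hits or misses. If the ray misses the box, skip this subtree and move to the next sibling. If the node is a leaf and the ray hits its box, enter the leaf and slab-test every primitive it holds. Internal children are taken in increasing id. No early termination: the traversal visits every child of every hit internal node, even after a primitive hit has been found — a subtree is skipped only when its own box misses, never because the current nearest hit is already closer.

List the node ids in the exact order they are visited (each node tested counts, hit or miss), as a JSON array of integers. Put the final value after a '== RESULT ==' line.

Traverse from the root:
N0 x:[10,25] y:[4,45] z:[3,36] -> hit [10,25], descend [6, 8]
  N6 x:[11,25] y:[18,45] z:[12,35] -> hit [18,25], descend [2, 11]
    N2 x:[43/2,25] y:[18,26] z:[12,29] -> hit [43/2,25], descend [7, 9]
      N7 x:[43/2,23] y:[18,23] z:[12,18] -> miss, prune
      N9 x:[24,25] y:[23,26] z:[23,29] -> hit [24,25] leaf, test {P5@t=24}
    N11 x:[11,20] y:[34,45] z:[24,35] -> miss, prune
  N8 x:[10,23] y:[4,21] z:[3,36] -> hit [10,21], descend [3, 12]
    N3 x:[10,11] y:[9,14] z:[3,8] -> miss, prune
    N12 x:[18,23] y:[4,21] z:[23,36] -> miss, prune

9 AABB tests over nodes [0, 6, 2, 7, 9, 11, 8, 3, 12]; 1 leaf entered; closest P5.

== RESULT ==
[0, 6, 2, 7, 9, 11, 8, 3, 12]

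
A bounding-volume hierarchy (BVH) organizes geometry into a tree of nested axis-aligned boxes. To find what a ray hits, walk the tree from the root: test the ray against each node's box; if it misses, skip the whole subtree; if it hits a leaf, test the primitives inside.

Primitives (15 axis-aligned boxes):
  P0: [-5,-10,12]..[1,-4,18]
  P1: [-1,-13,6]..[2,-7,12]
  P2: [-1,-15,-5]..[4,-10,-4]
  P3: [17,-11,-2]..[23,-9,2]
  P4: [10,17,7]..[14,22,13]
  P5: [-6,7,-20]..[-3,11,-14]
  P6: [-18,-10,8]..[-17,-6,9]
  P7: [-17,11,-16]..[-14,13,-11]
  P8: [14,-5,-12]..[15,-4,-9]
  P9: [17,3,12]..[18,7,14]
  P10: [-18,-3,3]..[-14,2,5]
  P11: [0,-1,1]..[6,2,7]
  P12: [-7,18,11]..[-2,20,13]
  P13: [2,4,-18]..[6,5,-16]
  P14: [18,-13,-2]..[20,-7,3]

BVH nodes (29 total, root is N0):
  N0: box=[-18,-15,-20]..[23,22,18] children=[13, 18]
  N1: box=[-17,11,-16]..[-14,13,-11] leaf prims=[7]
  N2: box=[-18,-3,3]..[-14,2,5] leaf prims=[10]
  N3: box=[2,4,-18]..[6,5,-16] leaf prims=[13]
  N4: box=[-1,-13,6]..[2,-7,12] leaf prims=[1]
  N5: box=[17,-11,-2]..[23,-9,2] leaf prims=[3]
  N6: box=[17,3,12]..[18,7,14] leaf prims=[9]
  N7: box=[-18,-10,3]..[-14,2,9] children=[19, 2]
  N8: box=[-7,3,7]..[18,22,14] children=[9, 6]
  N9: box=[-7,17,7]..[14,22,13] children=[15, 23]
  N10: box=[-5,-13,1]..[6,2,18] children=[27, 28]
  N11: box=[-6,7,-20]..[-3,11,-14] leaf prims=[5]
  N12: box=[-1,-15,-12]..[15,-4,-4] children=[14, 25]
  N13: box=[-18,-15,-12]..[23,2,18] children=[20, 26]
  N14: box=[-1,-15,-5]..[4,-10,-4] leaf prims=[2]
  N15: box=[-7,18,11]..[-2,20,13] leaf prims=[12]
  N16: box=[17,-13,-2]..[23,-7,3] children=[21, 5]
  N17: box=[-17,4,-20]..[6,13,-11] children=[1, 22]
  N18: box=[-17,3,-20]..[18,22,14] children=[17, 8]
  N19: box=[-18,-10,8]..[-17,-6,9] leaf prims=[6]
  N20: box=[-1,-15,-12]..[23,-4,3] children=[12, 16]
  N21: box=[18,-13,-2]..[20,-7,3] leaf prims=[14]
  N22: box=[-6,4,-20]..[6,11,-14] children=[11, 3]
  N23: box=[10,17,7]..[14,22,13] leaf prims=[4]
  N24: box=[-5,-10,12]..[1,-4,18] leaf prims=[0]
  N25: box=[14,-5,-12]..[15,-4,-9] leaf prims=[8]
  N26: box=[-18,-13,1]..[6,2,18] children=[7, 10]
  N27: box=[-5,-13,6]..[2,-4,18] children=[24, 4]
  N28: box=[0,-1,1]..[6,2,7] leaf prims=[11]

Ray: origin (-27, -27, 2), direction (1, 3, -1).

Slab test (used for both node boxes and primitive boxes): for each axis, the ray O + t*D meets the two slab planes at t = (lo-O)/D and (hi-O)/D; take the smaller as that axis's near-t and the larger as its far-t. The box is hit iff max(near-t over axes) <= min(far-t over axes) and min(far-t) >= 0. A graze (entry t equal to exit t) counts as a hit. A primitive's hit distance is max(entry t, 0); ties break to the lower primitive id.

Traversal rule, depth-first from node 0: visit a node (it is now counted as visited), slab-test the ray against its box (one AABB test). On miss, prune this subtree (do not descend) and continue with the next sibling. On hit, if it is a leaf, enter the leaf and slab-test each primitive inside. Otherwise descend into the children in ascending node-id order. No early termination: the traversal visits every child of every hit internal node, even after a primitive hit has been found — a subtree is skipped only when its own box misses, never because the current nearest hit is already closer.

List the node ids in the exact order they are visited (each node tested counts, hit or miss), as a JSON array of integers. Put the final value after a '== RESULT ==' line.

Traverse from the root:
N0 x:[9,50] y:[4,49/3] z:[-16,22] -> hit [9,49/3], descend [13, 18]
  N13 x:[9,50] y:[4,29/3] z:[-16,14] -> hit [9,29/3], descend [20, 26]
    N20 x:[26,50] y:[4,23/3] z:[-1,14] -> miss, prune
    N26 x:[9,33] y:[14/3,29/3] z:[-16,1] -> miss, prune
  N18 x:[10,45] y:[10,49/3] z:[-12,22] -> hit [10,49/3], descend [8, 17]
    N8 x:[20,45] y:[10,49/3] z:[-12,-5] -> miss, prune
    N17 x:[10,33] y:[31/3,40/3] z:[13,22] -> hit [13,40/3], descend [1, 22]
      N1 x:[10,13] y:[38/3,40/3] z:[13,18] -> hit [13,13] leaf, test {P7@t=13}
      N22 x:[21,33] y:[31/3,38/3] z:[16,22] -> miss, prune

Summary -> nodes [0, 13, 20, 26, 18, 8, 17, 1, 22]; box-tests=9; leaf-entries=1; first=P7

== RESULT ==
[0, 13, 20, 26, 18, 8, 17, 1, 22]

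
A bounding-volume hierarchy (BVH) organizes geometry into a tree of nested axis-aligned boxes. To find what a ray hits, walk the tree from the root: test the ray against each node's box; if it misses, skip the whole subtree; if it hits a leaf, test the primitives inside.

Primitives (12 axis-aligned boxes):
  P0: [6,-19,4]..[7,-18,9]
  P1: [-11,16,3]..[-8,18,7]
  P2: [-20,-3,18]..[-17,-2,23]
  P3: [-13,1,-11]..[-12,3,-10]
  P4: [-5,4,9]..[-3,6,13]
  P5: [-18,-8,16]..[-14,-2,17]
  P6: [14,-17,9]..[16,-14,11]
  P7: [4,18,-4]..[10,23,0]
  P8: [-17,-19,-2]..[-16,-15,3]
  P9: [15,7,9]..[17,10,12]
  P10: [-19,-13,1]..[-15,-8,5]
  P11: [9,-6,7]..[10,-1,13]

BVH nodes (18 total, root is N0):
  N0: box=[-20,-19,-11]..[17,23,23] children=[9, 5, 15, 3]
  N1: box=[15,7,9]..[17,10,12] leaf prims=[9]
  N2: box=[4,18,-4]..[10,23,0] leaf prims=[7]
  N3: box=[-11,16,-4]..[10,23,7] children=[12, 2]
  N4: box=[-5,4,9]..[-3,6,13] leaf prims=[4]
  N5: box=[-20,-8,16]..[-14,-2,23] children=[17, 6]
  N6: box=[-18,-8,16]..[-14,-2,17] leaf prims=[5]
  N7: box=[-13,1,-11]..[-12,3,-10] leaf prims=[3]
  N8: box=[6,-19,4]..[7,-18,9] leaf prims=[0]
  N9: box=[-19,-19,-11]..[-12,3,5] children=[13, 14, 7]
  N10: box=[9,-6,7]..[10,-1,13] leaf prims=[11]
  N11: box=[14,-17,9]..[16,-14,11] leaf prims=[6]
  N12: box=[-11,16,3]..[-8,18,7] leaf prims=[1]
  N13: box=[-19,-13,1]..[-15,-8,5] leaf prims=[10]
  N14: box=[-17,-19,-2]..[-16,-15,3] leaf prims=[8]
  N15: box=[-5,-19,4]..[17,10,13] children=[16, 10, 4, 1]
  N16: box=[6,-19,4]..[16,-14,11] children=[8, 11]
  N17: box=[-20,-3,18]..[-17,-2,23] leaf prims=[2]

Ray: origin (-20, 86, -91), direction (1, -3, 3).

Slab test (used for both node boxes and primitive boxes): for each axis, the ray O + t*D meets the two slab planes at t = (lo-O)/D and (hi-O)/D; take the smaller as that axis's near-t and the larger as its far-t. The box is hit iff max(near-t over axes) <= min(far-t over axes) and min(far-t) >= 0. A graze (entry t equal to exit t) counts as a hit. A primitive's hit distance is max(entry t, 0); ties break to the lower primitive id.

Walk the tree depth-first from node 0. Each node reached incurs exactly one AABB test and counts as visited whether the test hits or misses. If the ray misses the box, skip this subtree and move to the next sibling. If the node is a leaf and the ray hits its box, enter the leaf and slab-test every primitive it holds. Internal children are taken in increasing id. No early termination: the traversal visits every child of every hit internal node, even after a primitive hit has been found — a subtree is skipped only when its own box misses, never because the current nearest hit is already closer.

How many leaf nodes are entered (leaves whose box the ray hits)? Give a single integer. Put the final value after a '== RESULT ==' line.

Trace the traversal:
N0 x:[0,37] y:[21,35] z:[80/3,38] -> hit [80/3,35], descend [3, 5, 9, 15]
  N3 x:[9,30] y:[21,70/3] z:[29,98/3] -> miss, prune
  N5 x:[0,6] y:[88/3,94/3] z:[107/3,38] -> miss, prune
  N9 x:[1,8] y:[83/3,35] z:[80/3,32] -> miss, prune
  N15 x:[15,37] y:[76/3,35] z:[95/3,104/3] -> hit [95/3,104/3], descend [1, 4, 10, 16]
    N1 x:[35,37] y:[76/3,79/3] z:[100/3,103/3] -> miss, prune
    N4 x:[15,17] y:[80/3,82/3] z:[100/3,104/3] -> miss, prune
    N10 x:[29,30] y:[29,92/3] z:[98/3,104/3] -> miss, prune
    N16 x:[26,36] y:[100/3,35] z:[95/3,34] -> hit [100/3,34], descend [8, 11]
      N8 x:[26,27] y:[104/3,35] z:[95/3,100/3] -> miss, prune
      N11 x:[34,36] y:[100/3,103/3] z:[100/3,34] -> hit [34,34] leaf, test {P6@t=34}

Summary -> nodes [0, 3, 5, 9, 15, 1, 4, 10, 16, 8, 11]; box-tests=11; leaf-entries=1; first=P6

== RESULT ==
1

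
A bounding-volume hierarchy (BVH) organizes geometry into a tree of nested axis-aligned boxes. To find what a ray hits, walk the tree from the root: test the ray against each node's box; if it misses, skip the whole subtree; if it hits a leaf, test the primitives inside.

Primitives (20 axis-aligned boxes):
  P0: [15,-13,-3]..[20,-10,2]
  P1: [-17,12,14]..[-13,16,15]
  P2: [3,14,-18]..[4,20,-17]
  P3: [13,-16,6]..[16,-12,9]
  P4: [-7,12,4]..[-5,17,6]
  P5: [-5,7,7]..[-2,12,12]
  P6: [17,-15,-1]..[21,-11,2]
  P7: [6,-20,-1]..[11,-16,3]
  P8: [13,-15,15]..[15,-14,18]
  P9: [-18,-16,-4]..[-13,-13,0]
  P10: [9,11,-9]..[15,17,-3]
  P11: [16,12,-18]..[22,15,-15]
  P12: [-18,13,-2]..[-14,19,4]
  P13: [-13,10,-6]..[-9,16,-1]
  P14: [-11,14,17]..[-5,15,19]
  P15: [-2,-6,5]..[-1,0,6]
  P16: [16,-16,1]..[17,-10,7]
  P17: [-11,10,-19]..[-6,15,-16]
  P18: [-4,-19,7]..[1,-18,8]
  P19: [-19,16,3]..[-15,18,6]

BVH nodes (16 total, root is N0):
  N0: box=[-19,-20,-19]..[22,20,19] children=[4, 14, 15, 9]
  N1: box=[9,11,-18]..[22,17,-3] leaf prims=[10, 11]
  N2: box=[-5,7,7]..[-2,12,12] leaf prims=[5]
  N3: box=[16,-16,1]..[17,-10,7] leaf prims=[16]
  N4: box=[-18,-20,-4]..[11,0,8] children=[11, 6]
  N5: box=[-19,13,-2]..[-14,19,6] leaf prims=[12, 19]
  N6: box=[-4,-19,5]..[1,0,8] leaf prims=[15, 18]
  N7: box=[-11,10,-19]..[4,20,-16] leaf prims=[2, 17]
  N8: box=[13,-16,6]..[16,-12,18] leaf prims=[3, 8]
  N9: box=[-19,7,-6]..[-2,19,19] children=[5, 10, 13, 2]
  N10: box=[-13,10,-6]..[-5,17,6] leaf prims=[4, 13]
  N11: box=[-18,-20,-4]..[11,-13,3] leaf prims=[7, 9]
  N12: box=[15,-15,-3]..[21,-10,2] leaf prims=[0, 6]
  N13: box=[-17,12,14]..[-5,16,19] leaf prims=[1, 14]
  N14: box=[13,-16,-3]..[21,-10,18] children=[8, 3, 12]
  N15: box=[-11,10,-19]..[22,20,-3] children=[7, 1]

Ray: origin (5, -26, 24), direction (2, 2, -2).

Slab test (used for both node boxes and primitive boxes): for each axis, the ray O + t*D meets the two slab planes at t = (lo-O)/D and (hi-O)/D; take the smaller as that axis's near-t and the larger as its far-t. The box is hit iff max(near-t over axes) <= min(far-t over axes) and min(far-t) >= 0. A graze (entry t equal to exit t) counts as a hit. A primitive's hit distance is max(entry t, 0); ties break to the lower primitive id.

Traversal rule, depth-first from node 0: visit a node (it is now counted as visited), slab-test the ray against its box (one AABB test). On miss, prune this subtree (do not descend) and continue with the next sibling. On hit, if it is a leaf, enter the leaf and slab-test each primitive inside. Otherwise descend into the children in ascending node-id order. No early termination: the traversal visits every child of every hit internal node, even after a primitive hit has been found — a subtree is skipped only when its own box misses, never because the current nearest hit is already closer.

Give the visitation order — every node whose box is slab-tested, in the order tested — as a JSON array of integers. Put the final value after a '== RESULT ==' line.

Traverse from the root:
N0 x:[-12,17/2] y:[3,23] z:[5/2,43/2] -> hit [3,17/2], descend [4, 9, 14, 15]
  N4 x:[-23/2,3] y:[3,13] z:[8,14] -> miss, prune
  N9 x:[-12,-7/2] y:[33/2,45/2] z:[5/2,15] -> miss, prune
  N14 x:[4,8] y:[5,8] z:[3,27/2] -> hit [5,8], descend [3, 8, 12]
    N3 x:[11/2,6] y:[5,8] z:[17/2,23/2] -> miss, prune
    N8 x:[4,11/2] y:[5,7] z:[3,9] -> hit [5,11/2] leaf, test {P3(miss), P8(miss)}
    N12 x:[5,8] y:[11/2,8] z:[11,27/2] -> miss, prune
  N15 x:[-8,17/2] y:[18,23] z:[27/2,43/2] -> miss, prune

Visited [0, 4, 9, 14, 3, 8, 12, 15]. Tests: 8 box, 1 leaf. Nearest: miss.

== RESULT ==
[0, 4, 9, 14, 3, 8, 12, 15]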